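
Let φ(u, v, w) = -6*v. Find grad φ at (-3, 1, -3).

∂φ/∂u = 0
∂φ/∂v = -6
∂φ/∂w = 0
∇φ = (0, -6, 0)
At (-3, 1, -3): (0, -6, 0).

(0, -6, 0)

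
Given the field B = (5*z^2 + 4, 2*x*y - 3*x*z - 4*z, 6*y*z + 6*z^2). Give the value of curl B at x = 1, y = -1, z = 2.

(∇×B)₁ = ∂B₃/∂y − ∂B₂/∂z = 3*x + 6*z + 4
(∇×B)₂ = ∂B₁/∂z − ∂B₃/∂x = 10*z
(∇×B)₃ = ∂B₂/∂x − ∂B₁/∂y = 2*y - 3*z
∇×B = (3*x + 6*z + 4, 10*z, 2*y - 3*z)
At (1, -1, 2): (19, 20, -8).

(19, 20, -8)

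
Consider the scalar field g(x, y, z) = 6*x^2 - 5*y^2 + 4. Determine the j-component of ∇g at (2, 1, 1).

(∇g)_2 = ∂g/∂y = -10*y
At (2, 1, 1): -10.

-10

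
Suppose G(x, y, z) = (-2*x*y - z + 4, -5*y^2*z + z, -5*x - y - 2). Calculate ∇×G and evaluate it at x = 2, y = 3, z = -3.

(∇×G)₁ = ∂G₃/∂y − ∂G₂/∂z = 5*y^2 - 2
(∇×G)₂ = ∂G₁/∂z − ∂G₃/∂x = 4
(∇×G)₃ = ∂G₂/∂x − ∂G₁/∂y = 2*x
∇×G = (5*y^2 - 2, 4, 2*x)
At (2, 3, -3): (43, 4, 4).

(43, 4, 4)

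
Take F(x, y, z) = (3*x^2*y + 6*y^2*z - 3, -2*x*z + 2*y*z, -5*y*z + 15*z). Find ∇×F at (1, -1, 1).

(-1, 6, 7)

(∇×F)₁ = ∂F₃/∂y − ∂F₂/∂z = 2*x - 2*y - 5*z
(∇×F)₂ = ∂F₁/∂z − ∂F₃/∂x = 6*y^2
(∇×F)₃ = ∂F₂/∂x − ∂F₁/∂y = -3*x^2 - 12*y*z - 2*z
∇×F = (2*x - 2*y - 5*z, 6*y^2, -3*x^2 - 12*y*z - 2*z)
At (1, -1, 1): (-1, 6, 7).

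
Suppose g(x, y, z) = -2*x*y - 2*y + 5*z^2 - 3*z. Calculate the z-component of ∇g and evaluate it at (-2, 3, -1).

-13

(∇g)_3 = ∂g/∂z = 10*z - 3
At (-2, 3, -1): -13.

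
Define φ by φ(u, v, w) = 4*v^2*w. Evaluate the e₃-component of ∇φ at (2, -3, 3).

(∇φ)_3 = ∂φ/∂w = 4*v^2
At (2, -3, 3): 36.

36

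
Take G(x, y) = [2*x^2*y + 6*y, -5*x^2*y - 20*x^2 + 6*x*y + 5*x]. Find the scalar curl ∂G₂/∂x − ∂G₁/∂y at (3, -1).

∂G₂/∂x = -10*x*y - 40*x + 6*y + 5
∂G₁/∂y = 2*x^2 + 6
Scalar curl = -2*x^2 - 10*x*y - 40*x + 6*y - 1
At (3, -1): -115.

-115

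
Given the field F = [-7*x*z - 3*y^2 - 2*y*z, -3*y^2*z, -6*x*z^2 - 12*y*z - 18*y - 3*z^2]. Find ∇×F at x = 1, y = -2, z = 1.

(-18, 3, -10)

(∇×F)₁ = ∂F₃/∂y − ∂F₂/∂z = 3*y^2 - 12*z - 18
(∇×F)₂ = ∂F₁/∂z − ∂F₃/∂x = -7*x - 2*y + 6*z^2
(∇×F)₃ = ∂F₂/∂x − ∂F₁/∂y = 6*y + 2*z
∇×F = (3*y^2 - 12*z - 18, -7*x - 2*y + 6*z^2, 6*y + 2*z)
At (1, -2, 1): (-18, 3, -10).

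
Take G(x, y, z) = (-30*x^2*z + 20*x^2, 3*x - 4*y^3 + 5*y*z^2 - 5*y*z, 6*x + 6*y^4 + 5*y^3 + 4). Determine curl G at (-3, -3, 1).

(-498, -276, 3)

(∇×G)₁ = ∂G₃/∂y − ∂G₂/∂z = 24*y^3 + 15*y^2 - 10*y*z + 5*y
(∇×G)₂ = ∂G₁/∂z − ∂G₃/∂x = -30*x^2 - 6
(∇×G)₃ = ∂G₂/∂x − ∂G₁/∂y = 3
∇×G = (24*y^3 + 15*y^2 - 10*y*z + 5*y, -30*x^2 - 6, 3)
At (-3, -3, 1): (-498, -276, 3).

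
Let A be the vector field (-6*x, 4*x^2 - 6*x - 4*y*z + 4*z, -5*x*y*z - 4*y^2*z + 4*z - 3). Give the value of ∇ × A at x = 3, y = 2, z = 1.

(∇×A)₁ = ∂A₃/∂y − ∂A₂/∂z = -5*x*z - 8*y*z + 4*y - 4
(∇×A)₂ = ∂A₁/∂z − ∂A₃/∂x = 5*y*z
(∇×A)₃ = ∂A₂/∂x − ∂A₁/∂y = 8*x - 6
∇×A = (-5*x*z - 8*y*z + 4*y - 4, 5*y*z, 8*x - 6)
At (3, 2, 1): (-27, 10, 18).

(-27, 10, 18)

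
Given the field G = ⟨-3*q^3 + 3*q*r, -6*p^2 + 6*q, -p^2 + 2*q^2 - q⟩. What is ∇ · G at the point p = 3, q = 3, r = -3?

∂G₁/∂p = 0
∂G₂/∂q = 6
∂G₃/∂r = 0
∇·G = 6
At (3, 3, -3): 6.

6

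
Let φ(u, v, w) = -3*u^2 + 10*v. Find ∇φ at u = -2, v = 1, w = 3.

(12, 10, 0)

∂φ/∂u = -6*u
∂φ/∂v = 10
∂φ/∂w = 0
∇φ = (-6*u, 10, 0)
At (-2, 1, 3): (12, 10, 0).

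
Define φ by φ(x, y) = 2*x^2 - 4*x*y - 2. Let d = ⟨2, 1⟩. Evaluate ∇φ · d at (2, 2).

-8

∂φ/∂x = 4*x - 4*y
∂φ/∂y = -4*x
∇φ at (2, 2) = (0, -8)
∇φ · d = (0)(2) + (-8)(1) = -8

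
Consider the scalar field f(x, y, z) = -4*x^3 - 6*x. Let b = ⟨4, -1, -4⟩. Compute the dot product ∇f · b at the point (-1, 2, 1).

∂f/∂x = -12*x^2 - 6
∂f/∂y = 0
∂f/∂z = 0
∇f at (-1, 2, 1) = (-18, 0, 0)
∇f · b = (-18)(4) + (0)(-1) + (0)(-4) = -72

-72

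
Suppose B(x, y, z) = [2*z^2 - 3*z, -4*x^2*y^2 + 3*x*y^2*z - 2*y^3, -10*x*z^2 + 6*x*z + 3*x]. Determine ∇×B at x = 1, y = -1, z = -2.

(∇×B)₁ = ∂B₃/∂y − ∂B₂/∂z = -3*x*y^2
(∇×B)₂ = ∂B₁/∂z − ∂B₃/∂x = 10*z^2 - 2*z - 6
(∇×B)₃ = ∂B₂/∂x − ∂B₁/∂y = -8*x*y^2 + 3*y^2*z
∇×B = (-3*x*y^2, 10*z^2 - 2*z - 6, -8*x*y^2 + 3*y^2*z)
At (1, -1, -2): (-3, 38, -14).

(-3, 38, -14)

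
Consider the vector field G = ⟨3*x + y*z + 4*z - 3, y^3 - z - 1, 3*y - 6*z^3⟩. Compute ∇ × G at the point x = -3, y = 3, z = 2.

(4, 7, -2)

(∇×G)₁ = ∂G₃/∂y − ∂G₂/∂z = 4
(∇×G)₂ = ∂G₁/∂z − ∂G₃/∂x = y + 4
(∇×G)₃ = ∂G₂/∂x − ∂G₁/∂y = -z
∇×G = (4, y + 4, -z)
At (-3, 3, 2): (4, 7, -2).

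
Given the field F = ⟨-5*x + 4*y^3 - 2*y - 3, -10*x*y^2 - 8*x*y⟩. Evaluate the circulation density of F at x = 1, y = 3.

-220

∂F₂/∂x = -10*y^2 - 8*y
∂F₁/∂y = 12*y^2 - 2
Scalar curl = -22*y^2 - 8*y + 2
At (1, 3): -220.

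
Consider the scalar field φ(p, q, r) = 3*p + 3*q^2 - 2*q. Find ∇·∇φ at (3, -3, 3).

6

∂²φ/∂p² = 0
∂²φ/∂q² = 6
∂²φ/∂r² = 0
∇²φ = 6
At (3, -3, 3): 6.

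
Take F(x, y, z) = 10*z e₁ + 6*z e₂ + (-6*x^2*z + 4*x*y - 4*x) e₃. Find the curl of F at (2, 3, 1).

(∇×F)₁ = ∂F₃/∂y − ∂F₂/∂z = 4*x - 6
(∇×F)₂ = ∂F₁/∂z − ∂F₃/∂x = 12*x*z - 4*y + 14
(∇×F)₃ = ∂F₂/∂x − ∂F₁/∂y = 0
∇×F = (4*x - 6, 12*x*z - 4*y + 14, 0)
At (2, 3, 1): (2, 26, 0).

(2, 26, 0)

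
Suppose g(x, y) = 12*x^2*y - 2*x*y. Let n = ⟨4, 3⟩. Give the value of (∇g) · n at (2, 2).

500

∂g/∂x = 24*x*y - 2*y
∂g/∂y = 12*x^2 - 2*x
∇g at (2, 2) = (92, 44)
∇g · n = (92)(4) + (44)(3) = 500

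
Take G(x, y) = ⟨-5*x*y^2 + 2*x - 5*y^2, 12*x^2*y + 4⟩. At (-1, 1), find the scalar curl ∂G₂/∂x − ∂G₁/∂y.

∂G₂/∂x = 24*x*y
∂G₁/∂y = -10*x*y - 10*y
Scalar curl = 34*x*y + 10*y
At (-1, 1): -24.

-24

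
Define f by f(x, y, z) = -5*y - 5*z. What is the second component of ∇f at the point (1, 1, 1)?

(∇f)_2 = ∂f/∂y = -5
At (1, 1, 1): -5.

-5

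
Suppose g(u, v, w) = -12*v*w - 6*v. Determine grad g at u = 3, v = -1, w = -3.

(0, 30, 12)

∂g/∂u = 0
∂g/∂v = -12*w - 6
∂g/∂w = -12*v
∇g = (0, -12*w - 6, -12*v)
At (3, -1, -3): (0, 30, 12).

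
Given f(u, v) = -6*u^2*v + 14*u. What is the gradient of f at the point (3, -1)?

(50, -54)

∂f/∂u = -12*u*v + 14
∂f/∂v = -6*u^2
∇f = (-12*u*v + 14, -6*u^2)
At (3, -1): (50, -54).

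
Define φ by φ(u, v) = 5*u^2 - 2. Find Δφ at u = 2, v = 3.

∂²φ/∂u² = 10
∂²φ/∂v² = 0
∇²φ = 10
At (2, 3): 10.

10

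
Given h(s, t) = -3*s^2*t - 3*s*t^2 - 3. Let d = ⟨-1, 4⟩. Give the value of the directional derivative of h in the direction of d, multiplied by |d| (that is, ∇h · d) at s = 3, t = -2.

∂h/∂s = -6*s*t - 3*t^2
∂h/∂t = -3*s^2 - 6*s*t
∇h at (3, -2) = (24, 9)
∇h · d = (24)(-1) + (9)(4) = 12

12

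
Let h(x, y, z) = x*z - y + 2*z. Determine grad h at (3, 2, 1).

(1, -1, 5)

∂h/∂x = z
∂h/∂y = -1
∂h/∂z = x + 2
∇h = (z, -1, x + 2)
At (3, 2, 1): (1, -1, 5).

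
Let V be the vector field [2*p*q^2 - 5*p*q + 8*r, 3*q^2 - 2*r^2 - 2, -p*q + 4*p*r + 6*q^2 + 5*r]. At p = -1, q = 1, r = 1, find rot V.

(∇×V)₁ = ∂V₃/∂q − ∂V₂/∂r = -p + 12*q + 4*r
(∇×V)₂ = ∂V₁/∂r − ∂V₃/∂p = q - 4*r + 8
(∇×V)₃ = ∂V₂/∂p − ∂V₁/∂q = -4*p*q + 5*p
∇×V = (-p + 12*q + 4*r, q - 4*r + 8, -4*p*q + 5*p)
At (-1, 1, 1): (17, 5, -1).

(17, 5, -1)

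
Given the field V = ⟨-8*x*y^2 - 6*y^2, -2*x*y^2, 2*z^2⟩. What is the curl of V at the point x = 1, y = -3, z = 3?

(0, 0, -102)

(∇×V)₁ = ∂V₃/∂y − ∂V₂/∂z = 0
(∇×V)₂ = ∂V₁/∂z − ∂V₃/∂x = 0
(∇×V)₃ = ∂V₂/∂x − ∂V₁/∂y = 16*x*y - 2*y^2 + 12*y
∇×V = (0, 0, 16*x*y - 2*y^2 + 12*y)
At (1, -3, 3): (0, 0, -102).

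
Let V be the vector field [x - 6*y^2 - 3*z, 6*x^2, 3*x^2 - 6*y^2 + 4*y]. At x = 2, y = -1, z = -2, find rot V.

(16, -15, 12)

(∇×V)₁ = ∂V₃/∂y − ∂V₂/∂z = -12*y + 4
(∇×V)₂ = ∂V₁/∂z − ∂V₃/∂x = -6*x - 3
(∇×V)₃ = ∂V₂/∂x − ∂V₁/∂y = 12*x + 12*y
∇×V = (-12*y + 4, -6*x - 3, 12*x + 12*y)
At (2, -1, -2): (16, -15, 12).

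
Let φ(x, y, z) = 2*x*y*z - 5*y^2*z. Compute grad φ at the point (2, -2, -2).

(8, -48, -28)

∂φ/∂x = 2*y*z
∂φ/∂y = 2*x*z - 10*y*z
∂φ/∂z = 2*x*y - 5*y^2
∇φ = (2*y*z, 2*x*z - 10*y*z, 2*x*y - 5*y^2)
At (2, -2, -2): (8, -48, -28).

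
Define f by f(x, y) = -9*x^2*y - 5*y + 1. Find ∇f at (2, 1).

∂f/∂x = -18*x*y
∂f/∂y = -9*x^2 - 5
∇f = (-18*x*y, -9*x^2 - 5)
At (2, 1): (-36, -41).

(-36, -41)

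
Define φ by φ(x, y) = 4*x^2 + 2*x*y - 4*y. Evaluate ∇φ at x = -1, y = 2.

(-4, -6)

∂φ/∂x = 8*x + 2*y
∂φ/∂y = 2*x - 4
∇φ = (8*x + 2*y, 2*x - 4)
At (-1, 2): (-4, -6).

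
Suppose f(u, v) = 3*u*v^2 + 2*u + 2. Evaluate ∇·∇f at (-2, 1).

-12

∂²f/∂u² = 0
∂²f/∂v² = 6*u
∇²f = 6*u
At (-2, 1): -12.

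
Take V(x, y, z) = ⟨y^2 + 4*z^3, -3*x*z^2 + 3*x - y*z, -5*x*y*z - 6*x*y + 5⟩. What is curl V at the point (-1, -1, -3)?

(∇×V)₁ = ∂V₃/∂y − ∂V₂/∂z = x*z - 6*x + y
(∇×V)₂ = ∂V₁/∂z − ∂V₃/∂x = 5*y*z + 6*y + 12*z^2
(∇×V)₃ = ∂V₂/∂x − ∂V₁/∂y = -2*y - 3*z^2 + 3
∇×V = (x*z - 6*x + y, 5*y*z + 6*y + 12*z^2, -2*y - 3*z^2 + 3)
At (-1, -1, -3): (8, 117, -22).

(8, 117, -22)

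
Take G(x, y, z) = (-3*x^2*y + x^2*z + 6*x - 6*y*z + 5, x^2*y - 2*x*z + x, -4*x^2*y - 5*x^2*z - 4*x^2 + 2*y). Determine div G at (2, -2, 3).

∂G₁/∂x = -6*x*y + 2*x*z + 6
∂G₂/∂y = x^2
∂G₃/∂z = -5*x^2
∇·G = -4*x^2 - 6*x*y + 2*x*z + 6
At (2, -2, 3): 26.

26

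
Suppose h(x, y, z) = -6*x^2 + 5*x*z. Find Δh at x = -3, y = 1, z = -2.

∂²h/∂x² = -12
∂²h/∂y² = 0
∂²h/∂z² = 0
∇²h = -12
At (-3, 1, -2): -12.

-12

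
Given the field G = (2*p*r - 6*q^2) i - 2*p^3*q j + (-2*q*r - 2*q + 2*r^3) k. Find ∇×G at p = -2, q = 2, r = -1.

(∇×G)₁ = ∂G₃/∂q − ∂G₂/∂r = -2*r - 2
(∇×G)₂ = ∂G₁/∂r − ∂G₃/∂p = 2*p
(∇×G)₃ = ∂G₂/∂p − ∂G₁/∂q = -6*p^2*q + 12*q
∇×G = (-2*r - 2, 2*p, -6*p^2*q + 12*q)
At (-2, 2, -1): (0, -4, -24).

(0, -4, -24)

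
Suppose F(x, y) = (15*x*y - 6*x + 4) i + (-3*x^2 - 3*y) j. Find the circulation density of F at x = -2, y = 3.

∂F₂/∂x = -6*x
∂F₁/∂y = 15*x
Scalar curl = -21*x
At (-2, 3): 42.

42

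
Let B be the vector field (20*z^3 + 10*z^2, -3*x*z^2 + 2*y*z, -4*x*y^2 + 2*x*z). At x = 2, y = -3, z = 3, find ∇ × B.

(∇×B)₁ = ∂B₃/∂y − ∂B₂/∂z = -8*x*y + 6*x*z - 2*y
(∇×B)₂ = ∂B₁/∂z − ∂B₃/∂x = 4*y^2 + 60*z^2 + 18*z
(∇×B)₃ = ∂B₂/∂x − ∂B₁/∂y = -3*z^2
∇×B = (-8*x*y + 6*x*z - 2*y, 4*y^2 + 60*z^2 + 18*z, -3*z^2)
At (2, -3, 3): (90, 630, -27).

(90, 630, -27)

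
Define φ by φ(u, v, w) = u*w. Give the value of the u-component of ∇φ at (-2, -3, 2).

(∇φ)_1 = ∂φ/∂u = w
At (-2, -3, 2): 2.

2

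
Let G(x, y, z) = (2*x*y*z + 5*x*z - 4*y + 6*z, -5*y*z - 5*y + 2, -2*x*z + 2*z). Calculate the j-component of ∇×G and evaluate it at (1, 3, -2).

13

(∇×G)_2 = ∂G₁/∂z − ∂G₃/∂x
= 2*x*y + 5*x + 6 − (-2*z)
= 2*x*y + 5*x + 2*z + 6
At (1, 3, -2): 13.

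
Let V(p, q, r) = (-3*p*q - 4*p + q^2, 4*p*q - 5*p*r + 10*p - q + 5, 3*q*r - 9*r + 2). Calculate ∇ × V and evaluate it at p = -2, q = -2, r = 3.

(-1, 0, -15)

(∇×V)₁ = ∂V₃/∂q − ∂V₂/∂r = 5*p + 3*r
(∇×V)₂ = ∂V₁/∂r − ∂V₃/∂p = 0
(∇×V)₃ = ∂V₂/∂p − ∂V₁/∂q = 3*p + 2*q - 5*r + 10
∇×V = (5*p + 3*r, 0, 3*p + 2*q - 5*r + 10)
At (-2, -2, 3): (-1, 0, -15).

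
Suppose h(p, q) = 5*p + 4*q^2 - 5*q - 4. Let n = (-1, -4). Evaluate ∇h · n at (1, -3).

111

∂h/∂p = 5
∂h/∂q = 8*q - 5
∇h at (1, -3) = (5, -29)
∇h · n = (5)(-1) + (-29)(-4) = 111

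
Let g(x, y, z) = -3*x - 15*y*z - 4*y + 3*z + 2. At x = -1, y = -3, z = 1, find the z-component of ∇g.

(∇g)_3 = ∂g/∂z = -15*y + 3
At (-1, -3, 1): 48.

48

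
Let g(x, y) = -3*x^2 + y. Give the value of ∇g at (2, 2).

(-12, 1)

∂g/∂x = -6*x
∂g/∂y = 1
∇g = (-6*x, 1)
At (2, 2): (-12, 1).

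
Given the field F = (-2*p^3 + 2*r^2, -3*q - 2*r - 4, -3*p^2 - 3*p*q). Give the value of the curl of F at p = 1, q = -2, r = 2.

(∇×F)₁ = ∂F₃/∂q − ∂F₂/∂r = -3*p + 2
(∇×F)₂ = ∂F₁/∂r − ∂F₃/∂p = 6*p + 3*q + 4*r
(∇×F)₃ = ∂F₂/∂p − ∂F₁/∂q = 0
∇×F = (-3*p + 2, 6*p + 3*q + 4*r, 0)
At (1, -2, 2): (-1, 8, 0).

(-1, 8, 0)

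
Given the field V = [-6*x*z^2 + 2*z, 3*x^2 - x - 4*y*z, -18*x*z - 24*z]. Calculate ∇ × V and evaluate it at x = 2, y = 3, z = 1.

(12, -4, 11)

(∇×V)₁ = ∂V₃/∂y − ∂V₂/∂z = 4*y
(∇×V)₂ = ∂V₁/∂z − ∂V₃/∂x = -12*x*z + 18*z + 2
(∇×V)₃ = ∂V₂/∂x − ∂V₁/∂y = 6*x - 1
∇×V = (4*y, -12*x*z + 18*z + 2, 6*x - 1)
At (2, 3, 1): (12, -4, 11).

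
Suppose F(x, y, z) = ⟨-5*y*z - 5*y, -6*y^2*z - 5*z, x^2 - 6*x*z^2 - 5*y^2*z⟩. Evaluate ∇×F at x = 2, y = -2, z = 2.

(∇×F)₁ = ∂F₃/∂y − ∂F₂/∂z = 6*y^2 - 10*y*z + 5
(∇×F)₂ = ∂F₁/∂z − ∂F₃/∂x = -2*x - 5*y + 6*z^2
(∇×F)₃ = ∂F₂/∂x − ∂F₁/∂y = 5*z + 5
∇×F = (6*y^2 - 10*y*z + 5, -2*x - 5*y + 6*z^2, 5*z + 5)
At (2, -2, 2): (69, 30, 15).

(69, 30, 15)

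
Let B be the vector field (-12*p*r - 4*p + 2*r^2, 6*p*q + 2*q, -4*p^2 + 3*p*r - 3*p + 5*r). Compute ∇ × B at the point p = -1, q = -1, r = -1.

(0, 6, -6)

(∇×B)₁ = ∂B₃/∂q − ∂B₂/∂r = 0
(∇×B)₂ = ∂B₁/∂r − ∂B₃/∂p = -4*p + r + 3
(∇×B)₃ = ∂B₂/∂p − ∂B₁/∂q = 6*q
∇×B = (0, -4*p + r + 3, 6*q)
At (-1, -1, -1): (0, 6, -6).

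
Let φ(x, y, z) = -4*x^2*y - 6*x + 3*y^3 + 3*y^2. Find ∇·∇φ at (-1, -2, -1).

∂²φ/∂x² = -8*y
∂²φ/∂y² = 6*(3*y + 1)
∂²φ/∂z² = 0
∇²φ = 10*y + 6
At (-1, -2, -1): -14.

-14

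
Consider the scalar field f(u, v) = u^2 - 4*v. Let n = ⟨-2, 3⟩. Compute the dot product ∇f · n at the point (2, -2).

∂f/∂u = 2*u
∂f/∂v = -4
∇f at (2, -2) = (4, -4)
∇f · n = (4)(-2) + (-4)(3) = -20

-20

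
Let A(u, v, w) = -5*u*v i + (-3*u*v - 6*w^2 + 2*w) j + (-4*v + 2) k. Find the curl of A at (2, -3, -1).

(-18, 0, 19)

(∇×A)₁ = ∂A₃/∂v − ∂A₂/∂w = 12*w - 6
(∇×A)₂ = ∂A₁/∂w − ∂A₃/∂u = 0
(∇×A)₃ = ∂A₂/∂u − ∂A₁/∂v = 5*u - 3*v
∇×A = (12*w - 6, 0, 5*u - 3*v)
At (2, -3, -1): (-18, 0, 19).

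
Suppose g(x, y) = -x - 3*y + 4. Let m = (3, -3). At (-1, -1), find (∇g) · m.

∂g/∂x = -1
∂g/∂y = -3
∇g at (-1, -1) = (-1, -3)
∇g · m = (-1)(3) + (-3)(-3) = 6

6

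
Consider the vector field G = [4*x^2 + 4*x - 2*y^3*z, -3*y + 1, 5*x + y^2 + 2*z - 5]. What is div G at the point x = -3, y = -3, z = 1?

∂G₁/∂x = 8*x + 4
∂G₂/∂y = -3
∂G₃/∂z = 2
∇·G = 8*x + 3
At (-3, -3, 1): -21.

-21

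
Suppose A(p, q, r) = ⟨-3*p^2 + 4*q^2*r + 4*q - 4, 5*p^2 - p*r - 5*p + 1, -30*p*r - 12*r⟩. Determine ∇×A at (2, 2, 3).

(∇×A)₁ = ∂A₃/∂q − ∂A₂/∂r = p
(∇×A)₂ = ∂A₁/∂r − ∂A₃/∂p = 4*q^2 + 30*r
(∇×A)₃ = ∂A₂/∂p − ∂A₁/∂q = 10*p - 8*q*r - r - 9
∇×A = (p, 4*q^2 + 30*r, 10*p - 8*q*r - r - 9)
At (2, 2, 3): (2, 106, -40).

(2, 106, -40)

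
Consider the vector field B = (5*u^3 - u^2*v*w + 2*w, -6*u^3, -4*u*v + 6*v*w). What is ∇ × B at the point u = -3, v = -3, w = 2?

(∇×B)₁ = ∂B₃/∂v − ∂B₂/∂w = -4*u + 6*w
(∇×B)₂ = ∂B₁/∂w − ∂B₃/∂u = -u^2*v + 4*v + 2
(∇×B)₃ = ∂B₂/∂u − ∂B₁/∂v = u^2*w - 18*u^2
∇×B = (-4*u + 6*w, -u^2*v + 4*v + 2, u^2*w - 18*u^2)
At (-3, -3, 2): (24, 17, -144).

(24, 17, -144)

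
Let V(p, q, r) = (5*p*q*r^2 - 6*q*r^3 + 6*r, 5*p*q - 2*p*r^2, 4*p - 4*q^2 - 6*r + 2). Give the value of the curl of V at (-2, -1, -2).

(24, 34, -21)

(∇×V)₁ = ∂V₃/∂q − ∂V₂/∂r = 4*p*r - 8*q
(∇×V)₂ = ∂V₁/∂r − ∂V₃/∂p = 10*p*q*r - 18*q*r^2 + 2
(∇×V)₃ = ∂V₂/∂p − ∂V₁/∂q = -5*p*r^2 + 5*q + 6*r^3 - 2*r^2
∇×V = (4*p*r - 8*q, 10*p*q*r - 18*q*r^2 + 2, -5*p*r^2 + 5*q + 6*r^3 - 2*r^2)
At (-2, -1, -2): (24, 34, -21).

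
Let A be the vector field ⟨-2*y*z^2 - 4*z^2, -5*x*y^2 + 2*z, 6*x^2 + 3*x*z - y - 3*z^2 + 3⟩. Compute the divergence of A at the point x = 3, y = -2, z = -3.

∂A₁/∂x = 0
∂A₂/∂y = -10*x*y
∂A₃/∂z = 3*x - 6*z
∇·A = -10*x*y + 3*x - 6*z
At (3, -2, -3): 87.

87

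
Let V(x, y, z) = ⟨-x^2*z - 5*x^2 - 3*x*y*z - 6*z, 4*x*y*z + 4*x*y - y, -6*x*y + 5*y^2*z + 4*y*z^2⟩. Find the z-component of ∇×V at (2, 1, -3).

-26

(∇×V)_3 = ∂V₂/∂x − ∂V₁/∂y
= 4*y*z + 4*y − (-3*x*z)
= 3*x*z + 4*y*z + 4*y
At (2, 1, -3): -26.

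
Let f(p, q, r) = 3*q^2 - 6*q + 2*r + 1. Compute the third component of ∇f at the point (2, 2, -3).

(∇f)_3 = ∂f/∂r = 2
At (2, 2, -3): 2.

2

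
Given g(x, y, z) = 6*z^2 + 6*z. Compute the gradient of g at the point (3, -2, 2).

∂g/∂x = 0
∂g/∂y = 0
∂g/∂z = 12*z + 6
∇g = (0, 0, 12*z + 6)
At (3, -2, 2): (0, 0, 30).

(0, 0, 30)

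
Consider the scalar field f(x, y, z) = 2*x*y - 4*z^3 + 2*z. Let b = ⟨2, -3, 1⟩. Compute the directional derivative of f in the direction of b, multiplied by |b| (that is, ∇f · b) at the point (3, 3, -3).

∂f/∂x = 2*y
∂f/∂y = 2*x
∂f/∂z = -12*z^2 + 2
∇f at (3, 3, -3) = (6, 6, -106)
∇f · b = (6)(2) + (6)(-3) + (-106)(1) = -112

-112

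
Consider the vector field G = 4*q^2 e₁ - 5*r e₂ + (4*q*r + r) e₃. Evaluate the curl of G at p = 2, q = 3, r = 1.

(9, 0, -24)

(∇×G)₁ = ∂G₃/∂q − ∂G₂/∂r = 4*r + 5
(∇×G)₂ = ∂G₁/∂r − ∂G₃/∂p = 0
(∇×G)₃ = ∂G₂/∂p − ∂G₁/∂q = -8*q
∇×G = (4*r + 5, 0, -8*q)
At (2, 3, 1): (9, 0, -24).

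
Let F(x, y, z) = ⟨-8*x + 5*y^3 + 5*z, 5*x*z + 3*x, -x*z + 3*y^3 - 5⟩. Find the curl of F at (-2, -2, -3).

(∇×F)₁ = ∂F₃/∂y − ∂F₂/∂z = -5*x + 9*y^2
(∇×F)₂ = ∂F₁/∂z − ∂F₃/∂x = z + 5
(∇×F)₃ = ∂F₂/∂x − ∂F₁/∂y = -15*y^2 + 5*z + 3
∇×F = (-5*x + 9*y^2, z + 5, -15*y^2 + 5*z + 3)
At (-2, -2, -3): (46, 2, -72).

(46, 2, -72)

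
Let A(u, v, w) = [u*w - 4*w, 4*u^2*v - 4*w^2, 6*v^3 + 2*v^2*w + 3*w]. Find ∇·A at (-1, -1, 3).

∂A₁/∂u = w
∂A₂/∂v = 4*u^2
∂A₃/∂w = 2*v^2 + 3
∇·A = 4*u^2 + 2*v^2 + w + 3
At (-1, -1, 3): 12.

12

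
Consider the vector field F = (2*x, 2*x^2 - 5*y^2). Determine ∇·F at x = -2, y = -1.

∂F₁/∂x = 2
∂F₂/∂y = -10*y
∇·F = -10*y + 2
At (-2, -1): 12.

12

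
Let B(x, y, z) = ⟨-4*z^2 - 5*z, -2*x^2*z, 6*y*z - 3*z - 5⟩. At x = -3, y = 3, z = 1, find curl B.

(∇×B)₁ = ∂B₃/∂y − ∂B₂/∂z = 2*x^2 + 6*z
(∇×B)₂ = ∂B₁/∂z − ∂B₃/∂x = -8*z - 5
(∇×B)₃ = ∂B₂/∂x − ∂B₁/∂y = -4*x*z
∇×B = (2*x^2 + 6*z, -8*z - 5, -4*x*z)
At (-3, 3, 1): (24, -13, 12).

(24, -13, 12)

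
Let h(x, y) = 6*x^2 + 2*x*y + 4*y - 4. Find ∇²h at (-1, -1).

∂²h/∂x² = 12
∂²h/∂y² = 0
∇²h = 12
At (-1, -1): 12.

12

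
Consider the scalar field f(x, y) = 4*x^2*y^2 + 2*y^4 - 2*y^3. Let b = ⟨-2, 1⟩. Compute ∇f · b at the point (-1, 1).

∂f/∂x = 8*x*y^2
∂f/∂y = 8*x^2*y + 8*y^3 - 6*y^2
∇f at (-1, 1) = (-8, 10)
∇f · b = (-8)(-2) + (10)(1) = 26

26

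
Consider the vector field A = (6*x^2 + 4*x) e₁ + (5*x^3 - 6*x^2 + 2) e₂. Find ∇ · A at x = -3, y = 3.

∂A₁/∂x = 12*x + 4
∂A₂/∂y = 0
∇·A = 12*x + 4
At (-3, 3): -32.

-32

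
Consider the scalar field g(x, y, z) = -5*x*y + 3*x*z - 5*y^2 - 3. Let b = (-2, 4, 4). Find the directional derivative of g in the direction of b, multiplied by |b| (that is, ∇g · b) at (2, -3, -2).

∂g/∂x = -5*y + 3*z
∂g/∂y = -5*x - 10*y
∂g/∂z = 3*x
∇g at (2, -3, -2) = (9, 20, 6)
∇g · b = (9)(-2) + (20)(4) + (6)(4) = 86

86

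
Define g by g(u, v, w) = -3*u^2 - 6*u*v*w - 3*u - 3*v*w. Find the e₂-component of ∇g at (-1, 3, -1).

(∇g)_2 = ∂g/∂v = -6*u*w - 3*w
At (-1, 3, -1): -3.

-3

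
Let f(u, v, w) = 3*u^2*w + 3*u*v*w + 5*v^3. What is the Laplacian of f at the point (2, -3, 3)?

-72

∂²f/∂u² = 6*w
∂²f/∂v² = 30*v
∂²f/∂w² = 0
∇²f = 30*v + 6*w
At (2, -3, 3): -72.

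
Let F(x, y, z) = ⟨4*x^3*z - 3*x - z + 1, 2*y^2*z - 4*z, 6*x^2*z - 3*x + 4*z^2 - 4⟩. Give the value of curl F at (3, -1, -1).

(∇×F)₁ = ∂F₃/∂y − ∂F₂/∂z = -2*y^2 + 4
(∇×F)₂ = ∂F₁/∂z − ∂F₃/∂x = 4*x^3 - 12*x*z + 2
(∇×F)₃ = ∂F₂/∂x − ∂F₁/∂y = 0
∇×F = (-2*y^2 + 4, 4*x^3 - 12*x*z + 2, 0)
At (3, -1, -1): (2, 146, 0).

(2, 146, 0)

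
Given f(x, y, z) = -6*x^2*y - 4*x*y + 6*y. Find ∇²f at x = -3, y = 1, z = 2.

∂²f/∂x² = -12*y
∂²f/∂y² = 0
∂²f/∂z² = 0
∇²f = -12*y
At (-3, 1, 2): -12.

-12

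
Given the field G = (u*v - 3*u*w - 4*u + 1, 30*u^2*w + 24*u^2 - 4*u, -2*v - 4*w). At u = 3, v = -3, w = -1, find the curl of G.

(-272, -9, -43)

(∇×G)₁ = ∂G₃/∂v − ∂G₂/∂w = -30*u^2 - 2
(∇×G)₂ = ∂G₁/∂w − ∂G₃/∂u = -3*u
(∇×G)₃ = ∂G₂/∂u − ∂G₁/∂v = 60*u*w + 47*u - 4
∇×G = (-30*u^2 - 2, -3*u, 60*u*w + 47*u - 4)
At (3, -3, -1): (-272, -9, -43).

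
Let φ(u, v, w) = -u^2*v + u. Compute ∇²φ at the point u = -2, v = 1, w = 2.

∂²φ/∂u² = -2*v
∂²φ/∂v² = 0
∂²φ/∂w² = 0
∇²φ = -2*v
At (-2, 1, 2): -2.

-2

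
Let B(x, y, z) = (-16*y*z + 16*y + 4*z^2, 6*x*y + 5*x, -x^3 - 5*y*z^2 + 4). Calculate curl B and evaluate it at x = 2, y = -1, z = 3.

(-45, 52, 31)

(∇×B)₁ = ∂B₃/∂y − ∂B₂/∂z = -5*z^2
(∇×B)₂ = ∂B₁/∂z − ∂B₃/∂x = 3*x^2 - 16*y + 8*z
(∇×B)₃ = ∂B₂/∂x − ∂B₁/∂y = 6*y + 16*z - 11
∇×B = (-5*z^2, 3*x^2 - 16*y + 8*z, 6*y + 16*z - 11)
At (2, -1, 3): (-45, 52, 31).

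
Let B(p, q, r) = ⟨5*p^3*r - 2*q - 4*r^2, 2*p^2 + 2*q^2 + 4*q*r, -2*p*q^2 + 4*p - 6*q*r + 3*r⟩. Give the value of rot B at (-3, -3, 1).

(-30, -129, -10)

(∇×B)₁ = ∂B₃/∂q − ∂B₂/∂r = -4*p*q - 4*q - 6*r
(∇×B)₂ = ∂B₁/∂r − ∂B₃/∂p = 5*p^3 + 2*q^2 - 8*r - 4
(∇×B)₃ = ∂B₂/∂p − ∂B₁/∂q = 4*p + 2
∇×B = (-4*p*q - 4*q - 6*r, 5*p^3 + 2*q^2 - 8*r - 4, 4*p + 2)
At (-3, -3, 1): (-30, -129, -10).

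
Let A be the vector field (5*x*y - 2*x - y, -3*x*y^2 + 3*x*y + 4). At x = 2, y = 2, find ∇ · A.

-10

∂A₁/∂x = 5*y - 2
∂A₂/∂y = -6*x*y + 3*x
∇·A = -6*x*y + 3*x + 5*y - 2
At (2, 2): -10.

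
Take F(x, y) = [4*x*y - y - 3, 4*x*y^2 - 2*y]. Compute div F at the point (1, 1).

10

∂F₁/∂x = 4*y
∂F₂/∂y = 8*x*y - 2
∇·F = 8*x*y + 4*y - 2
At (1, 1): 10.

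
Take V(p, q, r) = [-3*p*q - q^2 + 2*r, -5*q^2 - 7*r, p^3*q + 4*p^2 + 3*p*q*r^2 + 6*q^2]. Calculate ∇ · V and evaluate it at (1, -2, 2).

2

∂V₁/∂p = -3*q
∂V₂/∂q = -10*q
∂V₃/∂r = 6*p*q*r
∇·V = 6*p*q*r - 13*q
At (1, -2, 2): 2.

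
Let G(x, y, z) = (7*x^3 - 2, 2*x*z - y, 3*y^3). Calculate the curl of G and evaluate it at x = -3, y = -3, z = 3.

(87, 0, 6)

(∇×G)₁ = ∂G₃/∂y − ∂G₂/∂z = -2*x + 9*y^2
(∇×G)₂ = ∂G₁/∂z − ∂G₃/∂x = 0
(∇×G)₃ = ∂G₂/∂x − ∂G₁/∂y = 2*z
∇×G = (-2*x + 9*y^2, 0, 2*z)
At (-3, -3, 3): (87, 0, 6).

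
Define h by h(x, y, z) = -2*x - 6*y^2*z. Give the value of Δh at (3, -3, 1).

∂²h/∂x² = 0
∂²h/∂y² = -12*z
∂²h/∂z² = 0
∇²h = -12*z
At (3, -3, 1): -12.

-12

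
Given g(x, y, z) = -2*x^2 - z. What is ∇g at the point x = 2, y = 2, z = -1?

(-8, 0, -1)

∂g/∂x = -4*x
∂g/∂y = 0
∂g/∂z = -1
∇g = (-4*x, 0, -1)
At (2, 2, -1): (-8, 0, -1).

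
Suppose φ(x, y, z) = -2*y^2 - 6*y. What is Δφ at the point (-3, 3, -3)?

∂²φ/∂x² = 0
∂²φ/∂y² = -4
∂²φ/∂z² = 0
∇²φ = -4
At (-3, 3, -3): -4.

-4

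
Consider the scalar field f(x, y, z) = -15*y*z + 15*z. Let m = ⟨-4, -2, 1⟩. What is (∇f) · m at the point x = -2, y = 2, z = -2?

∂f/∂x = 0
∂f/∂y = -15*z
∂f/∂z = -15*y + 15
∇f at (-2, 2, -2) = (0, 30, -15)
∇f · m = (0)(-4) + (30)(-2) + (-15)(1) = -75

-75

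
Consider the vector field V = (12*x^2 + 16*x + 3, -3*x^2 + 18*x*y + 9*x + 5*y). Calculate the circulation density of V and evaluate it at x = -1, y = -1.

-3

∂V₂/∂x = -6*x + 18*y + 9
∂V₁/∂y = 0
Scalar curl = -6*x + 18*y + 9
At (-1, -1): -3.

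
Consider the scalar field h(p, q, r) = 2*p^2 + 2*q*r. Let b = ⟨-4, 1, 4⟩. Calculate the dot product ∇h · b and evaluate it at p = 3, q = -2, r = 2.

-60

∂h/∂p = 4*p
∂h/∂q = 2*r
∂h/∂r = 2*q
∇h at (3, -2, 2) = (12, 4, -4)
∇h · b = (12)(-4) + (4)(1) + (-4)(4) = -60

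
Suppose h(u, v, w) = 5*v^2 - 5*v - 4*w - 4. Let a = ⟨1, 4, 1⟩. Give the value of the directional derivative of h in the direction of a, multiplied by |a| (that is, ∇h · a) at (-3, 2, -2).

∂h/∂u = 0
∂h/∂v = 10*v - 5
∂h/∂w = -4
∇h at (-3, 2, -2) = (0, 15, -4)
∇h · a = (0)(1) + (15)(4) + (-4)(1) = 56

56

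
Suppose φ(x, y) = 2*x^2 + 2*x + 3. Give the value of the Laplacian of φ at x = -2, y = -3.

4

∂²φ/∂x² = 4
∂²φ/∂y² = 0
∇²φ = 4
At (-2, -3): 4.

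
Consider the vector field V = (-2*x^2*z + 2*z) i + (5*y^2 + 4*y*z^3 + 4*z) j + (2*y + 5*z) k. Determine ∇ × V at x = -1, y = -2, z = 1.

(∇×V)₁ = ∂V₃/∂y − ∂V₂/∂z = -12*y*z^2 - 2
(∇×V)₂ = ∂V₁/∂z − ∂V₃/∂x = -2*x^2 + 2
(∇×V)₃ = ∂V₂/∂x − ∂V₁/∂y = 0
∇×V = (-12*y*z^2 - 2, -2*x^2 + 2, 0)
At (-1, -2, 1): (22, 0, 0).

(22, 0, 0)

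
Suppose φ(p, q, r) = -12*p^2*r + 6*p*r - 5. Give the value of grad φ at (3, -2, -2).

(132, 0, -90)

∂φ/∂p = -24*p*r + 6*r
∂φ/∂q = 0
∂φ/∂r = -12*p^2 + 6*p
∇φ = (-24*p*r + 6*r, 0, -12*p^2 + 6*p)
At (3, -2, -2): (132, 0, -90).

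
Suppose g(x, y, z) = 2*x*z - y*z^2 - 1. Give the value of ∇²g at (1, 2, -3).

∂²g/∂x² = 0
∂²g/∂y² = 0
∂²g/∂z² = -2*y
∇²g = -2*y
At (1, 2, -3): -4.

-4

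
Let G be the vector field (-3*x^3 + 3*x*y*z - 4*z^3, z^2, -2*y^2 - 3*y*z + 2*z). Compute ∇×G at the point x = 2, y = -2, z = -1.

(∇×G)₁ = ∂G₃/∂y − ∂G₂/∂z = -4*y - 5*z
(∇×G)₂ = ∂G₁/∂z − ∂G₃/∂x = 3*x*y - 12*z^2
(∇×G)₃ = ∂G₂/∂x − ∂G₁/∂y = -3*x*z
∇×G = (-4*y - 5*z, 3*x*y - 12*z^2, -3*x*z)
At (2, -2, -1): (13, -24, 6).

(13, -24, 6)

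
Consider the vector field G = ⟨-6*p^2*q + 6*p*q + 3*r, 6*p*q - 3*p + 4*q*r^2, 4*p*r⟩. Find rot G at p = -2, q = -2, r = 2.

(∇×G)₁ = ∂G₃/∂q − ∂G₂/∂r = -8*q*r
(∇×G)₂ = ∂G₁/∂r − ∂G₃/∂p = -4*r + 3
(∇×G)₃ = ∂G₂/∂p − ∂G₁/∂q = 6*p^2 - 6*p + 6*q - 3
∇×G = (-8*q*r, -4*r + 3, 6*p^2 - 6*p + 6*q - 3)
At (-2, -2, 2): (32, -5, 21).

(32, -5, 21)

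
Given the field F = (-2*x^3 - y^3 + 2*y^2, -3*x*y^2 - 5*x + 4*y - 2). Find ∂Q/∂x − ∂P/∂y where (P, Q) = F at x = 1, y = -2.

∂F₂/∂x = -3*y^2 - 5
∂F₁/∂y = -3*y^2 + 4*y
Scalar curl = -4*y - 5
At (1, -2): 3.

3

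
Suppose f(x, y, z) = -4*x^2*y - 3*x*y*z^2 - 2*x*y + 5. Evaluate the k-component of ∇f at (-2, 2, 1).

(∇f)_3 = ∂f/∂z = -6*x*y*z
At (-2, 2, 1): 24.

24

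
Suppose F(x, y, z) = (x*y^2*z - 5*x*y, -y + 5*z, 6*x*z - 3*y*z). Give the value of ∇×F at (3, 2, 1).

(-8, 6, 3)

(∇×F)₁ = ∂F₃/∂y − ∂F₂/∂z = -3*z - 5
(∇×F)₂ = ∂F₁/∂z − ∂F₃/∂x = x*y^2 - 6*z
(∇×F)₃ = ∂F₂/∂x − ∂F₁/∂y = -2*x*y*z + 5*x
∇×F = (-3*z - 5, x*y^2 - 6*z, -2*x*y*z + 5*x)
At (3, 2, 1): (-8, 6, 3).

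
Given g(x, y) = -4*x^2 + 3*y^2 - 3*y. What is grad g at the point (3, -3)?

∂g/∂x = -8*x
∂g/∂y = 6*y - 3
∇g = (-8*x, 6*y - 3)
At (3, -3): (-24, -21).

(-24, -21)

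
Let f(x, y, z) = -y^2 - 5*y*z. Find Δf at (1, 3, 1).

∂²f/∂x² = 0
∂²f/∂y² = -2
∂²f/∂z² = 0
∇²f = -2
At (1, 3, 1): -2.

-2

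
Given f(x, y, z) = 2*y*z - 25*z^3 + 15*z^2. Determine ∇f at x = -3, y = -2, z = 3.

(0, 6, -589)

∂f/∂x = 0
∂f/∂y = 2*z
∂f/∂z = 2*y - 75*z^2 + 30*z
∇f = (0, 2*z, 2*y - 75*z^2 + 30*z)
At (-3, -2, 3): (0, 6, -589).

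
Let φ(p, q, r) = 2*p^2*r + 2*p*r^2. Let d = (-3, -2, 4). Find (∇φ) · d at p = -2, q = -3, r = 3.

-46

∂φ/∂p = 4*p*r + 2*r^2
∂φ/∂q = 0
∂φ/∂r = 2*p^2 + 4*p*r
∇φ at (-2, -3, 3) = (-6, 0, -16)
∇φ · d = (-6)(-3) + (0)(-2) + (-16)(4) = -46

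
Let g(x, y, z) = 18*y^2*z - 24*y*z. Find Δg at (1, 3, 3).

∂²g/∂x² = 0
∂²g/∂y² = 36*z
∂²g/∂z² = 0
∇²g = 36*z
At (1, 3, 3): 108.

108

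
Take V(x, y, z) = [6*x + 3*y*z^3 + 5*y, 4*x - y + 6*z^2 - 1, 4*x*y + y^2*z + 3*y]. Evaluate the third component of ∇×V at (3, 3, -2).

23

(∇×V)_3 = ∂V₂/∂x − ∂V₁/∂y
= 4 − (3*z^3 + 5)
= -3*z^3 - 1
At (3, 3, -2): 23.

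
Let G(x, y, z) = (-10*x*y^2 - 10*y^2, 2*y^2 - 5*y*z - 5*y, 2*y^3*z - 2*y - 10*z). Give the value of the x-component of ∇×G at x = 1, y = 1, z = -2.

-9

(∇×G)_1 = ∂G₃/∂y − ∂G₂/∂z
= 6*y^2*z - 2 − (-5*y)
= 6*y^2*z + 5*y - 2
At (1, 1, -2): -9.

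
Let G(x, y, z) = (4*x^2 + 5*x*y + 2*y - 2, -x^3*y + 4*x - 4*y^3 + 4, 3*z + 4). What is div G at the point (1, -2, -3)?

-48

∂G₁/∂x = 8*x + 5*y
∂G₂/∂y = -x^3 - 12*y^2
∂G₃/∂z = 3
∇·G = -x^3 + 8*x - 12*y^2 + 5*y + 3
At (1, -2, -3): -48.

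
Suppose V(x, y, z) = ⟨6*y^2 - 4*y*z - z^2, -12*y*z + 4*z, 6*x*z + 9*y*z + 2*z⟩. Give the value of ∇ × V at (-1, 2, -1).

(11, 0, -28)

(∇×V)₁ = ∂V₃/∂y − ∂V₂/∂z = 12*y + 9*z - 4
(∇×V)₂ = ∂V₁/∂z − ∂V₃/∂x = -4*y - 8*z
(∇×V)₃ = ∂V₂/∂x − ∂V₁/∂y = -12*y + 4*z
∇×V = (12*y + 9*z - 4, -4*y - 8*z, -12*y + 4*z)
At (-1, 2, -1): (11, 0, -28).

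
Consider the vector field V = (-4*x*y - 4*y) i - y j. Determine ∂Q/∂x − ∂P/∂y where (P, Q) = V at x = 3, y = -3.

∂V₂/∂x = 0
∂V₁/∂y = -4*x - 4
Scalar curl = 4*x + 4
At (3, -3): 16.

16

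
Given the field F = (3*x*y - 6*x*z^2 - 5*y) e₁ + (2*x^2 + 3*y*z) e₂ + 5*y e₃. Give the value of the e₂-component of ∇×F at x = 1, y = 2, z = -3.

36

(∇×F)_2 = ∂F₁/∂z − ∂F₃/∂x
= -12*x*z − (0)
= -12*x*z
At (1, 2, -3): 36.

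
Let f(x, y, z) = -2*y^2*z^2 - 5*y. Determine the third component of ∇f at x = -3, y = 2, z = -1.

16

(∇f)_3 = ∂f/∂z = -4*y^2*z
At (-3, 2, -1): 16.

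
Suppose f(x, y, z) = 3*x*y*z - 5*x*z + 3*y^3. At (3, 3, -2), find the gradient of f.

∂f/∂x = 3*y*z - 5*z
∂f/∂y = 3*x*z + 9*y^2
∂f/∂z = 3*x*y - 5*x
∇f = (3*y*z - 5*z, 3*x*z + 9*y^2, 3*x*y - 5*x)
At (3, 3, -2): (-8, 63, 12).

(-8, 63, 12)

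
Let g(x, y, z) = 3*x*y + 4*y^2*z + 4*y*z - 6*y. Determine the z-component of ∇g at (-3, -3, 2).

24

(∇g)_3 = ∂g/∂z = 4*y^2 + 4*y
At (-3, -3, 2): 24.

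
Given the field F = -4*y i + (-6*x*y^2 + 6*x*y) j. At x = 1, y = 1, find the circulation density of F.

4

∂F₂/∂x = -6*y^2 + 6*y
∂F₁/∂y = -4
Scalar curl = -6*y^2 + 6*y + 4
At (1, 1): 4.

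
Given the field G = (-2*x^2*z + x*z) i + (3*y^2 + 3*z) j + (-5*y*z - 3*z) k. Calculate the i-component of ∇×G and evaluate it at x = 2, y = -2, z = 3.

(∇×G)_1 = ∂G₃/∂y − ∂G₂/∂z
= -5*z − (3)
= -5*z - 3
At (2, -2, 3): -18.

-18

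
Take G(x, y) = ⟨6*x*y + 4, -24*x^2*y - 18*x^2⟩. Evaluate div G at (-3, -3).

∂G₁/∂x = 6*y
∂G₂/∂y = -24*x^2
∇·G = -24*x^2 + 6*y
At (-3, -3): -234.

-234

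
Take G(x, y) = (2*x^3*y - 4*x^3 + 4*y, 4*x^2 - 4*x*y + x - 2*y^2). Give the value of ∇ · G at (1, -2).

∂G₁/∂x = 6*x^2*y - 12*x^2
∂G₂/∂y = -4*x - 4*y
∇·G = 6*x^2*y - 12*x^2 - 4*x - 4*y
At (1, -2): -20.

-20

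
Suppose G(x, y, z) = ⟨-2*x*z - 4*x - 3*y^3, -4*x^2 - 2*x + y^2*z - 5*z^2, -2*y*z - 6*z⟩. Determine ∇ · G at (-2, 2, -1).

∂G₁/∂x = -2*z - 4
∂G₂/∂y = 2*y*z
∂G₃/∂z = -2*y - 6
∇·G = 2*y*z - 2*y - 2*z - 10
At (-2, 2, -1): -16.

-16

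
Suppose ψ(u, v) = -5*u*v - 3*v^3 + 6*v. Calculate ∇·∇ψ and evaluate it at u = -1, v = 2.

∂²ψ/∂u² = 0
∂²ψ/∂v² = -18*v
∇²ψ = -18*v
At (-1, 2): -36.

-36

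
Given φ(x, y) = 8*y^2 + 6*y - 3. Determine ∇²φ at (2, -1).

16

∂²φ/∂x² = 0
∂²φ/∂y² = 16
∇²φ = 16
At (2, -1): 16.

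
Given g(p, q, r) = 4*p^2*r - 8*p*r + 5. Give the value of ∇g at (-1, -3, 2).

∂g/∂p = 8*p*r - 8*r
∂g/∂q = 0
∂g/∂r = 4*p^2 - 8*p
∇g = (8*p*r - 8*r, 0, 4*p^2 - 8*p)
At (-1, -3, 2): (-32, 0, 12).

(-32, 0, 12)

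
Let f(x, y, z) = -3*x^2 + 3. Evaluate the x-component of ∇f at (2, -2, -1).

(∇f)_1 = ∂f/∂x = -6*x
At (2, -2, -1): -12.

-12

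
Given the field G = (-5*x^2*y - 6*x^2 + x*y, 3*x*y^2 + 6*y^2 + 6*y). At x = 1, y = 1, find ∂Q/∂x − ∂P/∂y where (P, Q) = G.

∂G₂/∂x = 3*y^2
∂G₁/∂y = -5*x^2 + x
Scalar curl = 5*x^2 - x + 3*y^2
At (1, 1): 7.

7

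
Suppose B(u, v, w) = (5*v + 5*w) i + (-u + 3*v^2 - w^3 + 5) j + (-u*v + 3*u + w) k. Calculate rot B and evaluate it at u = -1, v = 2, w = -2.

(13, 4, -6)

(∇×B)₁ = ∂B₃/∂v − ∂B₂/∂w = -u + 3*w^2
(∇×B)₂ = ∂B₁/∂w − ∂B₃/∂u = v + 2
(∇×B)₃ = ∂B₂/∂u − ∂B₁/∂v = -6
∇×B = (-u + 3*w^2, v + 2, -6)
At (-1, 2, -2): (13, 4, -6).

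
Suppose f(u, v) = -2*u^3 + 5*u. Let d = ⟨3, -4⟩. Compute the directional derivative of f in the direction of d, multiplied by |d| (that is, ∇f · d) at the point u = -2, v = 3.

∂f/∂u = -6*u^2 + 5
∂f/∂v = 0
∇f at (-2, 3) = (-19, 0)
∇f · d = (-19)(3) + (0)(-4) = -57

-57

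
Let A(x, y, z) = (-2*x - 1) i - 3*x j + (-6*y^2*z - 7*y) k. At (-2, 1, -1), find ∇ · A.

-8

∂A₁/∂x = -2
∂A₂/∂y = 0
∂A₃/∂z = -6*y^2
∇·A = -6*y^2 - 2
At (-2, 1, -1): -8.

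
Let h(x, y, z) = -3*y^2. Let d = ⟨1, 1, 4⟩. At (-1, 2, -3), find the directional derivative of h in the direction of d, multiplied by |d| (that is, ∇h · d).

∂h/∂x = 0
∂h/∂y = -6*y
∂h/∂z = 0
∇h at (-1, 2, -3) = (0, -12, 0)
∇h · d = (0)(1) + (-12)(1) + (0)(4) = -12

-12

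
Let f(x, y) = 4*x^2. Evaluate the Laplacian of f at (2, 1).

8

∂²f/∂x² = 8
∂²f/∂y² = 0
∇²f = 8
At (2, 1): 8.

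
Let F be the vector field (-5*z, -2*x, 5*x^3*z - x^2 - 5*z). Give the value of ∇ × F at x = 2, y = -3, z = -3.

(0, 179, -2)

(∇×F)₁ = ∂F₃/∂y − ∂F₂/∂z = 0
(∇×F)₂ = ∂F₁/∂z − ∂F₃/∂x = -15*x^2*z + 2*x - 5
(∇×F)₃ = ∂F₂/∂x − ∂F₁/∂y = -2
∇×F = (0, -15*x^2*z + 2*x - 5, -2)
At (2, -3, -3): (0, 179, -2).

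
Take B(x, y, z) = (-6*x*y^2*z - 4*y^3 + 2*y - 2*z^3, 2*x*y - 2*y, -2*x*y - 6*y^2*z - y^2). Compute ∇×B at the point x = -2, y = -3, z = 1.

(∇×B)₁ = ∂B₃/∂y − ∂B₂/∂z = -2*x - 12*y*z - 2*y
(∇×B)₂ = ∂B₁/∂z − ∂B₃/∂x = -6*x*y^2 + 2*y - 6*z^2
(∇×B)₃ = ∂B₂/∂x − ∂B₁/∂y = 12*x*y*z + 12*y^2 + 2*y - 2
∇×B = (-2*x - 12*y*z - 2*y, -6*x*y^2 + 2*y - 6*z^2, 12*x*y*z + 12*y^2 + 2*y - 2)
At (-2, -3, 1): (46, 96, 172).

(46, 96, 172)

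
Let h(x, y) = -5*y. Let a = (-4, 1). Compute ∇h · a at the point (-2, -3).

-5

∂h/∂x = 0
∂h/∂y = -5
∇h at (-2, -3) = (0, -5)
∇h · a = (0)(-4) + (-5)(1) = -5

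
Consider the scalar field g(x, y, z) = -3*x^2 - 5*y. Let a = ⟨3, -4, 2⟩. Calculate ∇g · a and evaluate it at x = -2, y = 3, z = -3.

56

∂g/∂x = -6*x
∂g/∂y = -5
∂g/∂z = 0
∇g at (-2, 3, -3) = (12, -5, 0)
∇g · a = (12)(3) + (-5)(-4) + (0)(2) = 56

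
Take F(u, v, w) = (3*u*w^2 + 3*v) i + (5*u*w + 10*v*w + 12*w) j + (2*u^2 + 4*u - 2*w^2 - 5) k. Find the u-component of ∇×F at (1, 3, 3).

-47

(∇×F)_1 = ∂F₃/∂v − ∂F₂/∂w
= 0 − (5*u + 10*v + 12)
= -5*u - 10*v - 12
At (1, 3, 3): -47.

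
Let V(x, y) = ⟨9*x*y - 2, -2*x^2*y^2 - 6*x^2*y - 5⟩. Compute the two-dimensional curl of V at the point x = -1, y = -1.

∂V₂/∂x = -4*x*y^2 - 12*x*y
∂V₁/∂y = 9*x
Scalar curl = -4*x*y^2 - 12*x*y - 9*x
At (-1, -1): 1.

1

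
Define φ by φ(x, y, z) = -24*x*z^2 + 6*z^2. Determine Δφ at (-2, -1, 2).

108

∂²φ/∂x² = 0
∂²φ/∂y² = 0
∂²φ/∂z² = 12*(-4*x + 1)
∇²φ = -48*x + 12
At (-2, -1, 2): 108.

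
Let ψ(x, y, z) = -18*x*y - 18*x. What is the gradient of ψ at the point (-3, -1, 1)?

∂ψ/∂x = -18*y - 18
∂ψ/∂y = -18*x
∂ψ/∂z = 0
∇ψ = (-18*y - 18, -18*x, 0)
At (-3, -1, 1): (0, 54, 0).

(0, 54, 0)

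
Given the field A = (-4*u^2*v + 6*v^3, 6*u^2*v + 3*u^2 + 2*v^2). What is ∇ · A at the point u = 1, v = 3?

∂A₁/∂u = -8*u*v
∂A₂/∂v = 6*u^2 + 4*v
∇·A = 6*u^2 - 8*u*v + 4*v
At (1, 3): -6.

-6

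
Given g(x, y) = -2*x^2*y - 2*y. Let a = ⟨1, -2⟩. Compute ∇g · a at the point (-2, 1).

28

∂g/∂x = -4*x*y
∂g/∂y = -2*x^2 - 2
∇g at (-2, 1) = (8, -10)
∇g · a = (8)(1) + (-10)(-2) = 28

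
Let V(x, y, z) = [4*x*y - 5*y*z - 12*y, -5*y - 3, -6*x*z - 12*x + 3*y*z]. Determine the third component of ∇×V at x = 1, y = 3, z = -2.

-2

(∇×V)_3 = ∂V₂/∂x − ∂V₁/∂y
= 0 − (4*x - 5*z - 12)
= -4*x + 5*z + 12
At (1, 3, -2): -2.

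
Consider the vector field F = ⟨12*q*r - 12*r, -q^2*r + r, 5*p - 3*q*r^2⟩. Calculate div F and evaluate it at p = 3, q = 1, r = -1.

∂F₁/∂p = 0
∂F₂/∂q = -2*q*r
∂F₃/∂r = -6*q*r
∇·F = -8*q*r
At (3, 1, -1): 8.

8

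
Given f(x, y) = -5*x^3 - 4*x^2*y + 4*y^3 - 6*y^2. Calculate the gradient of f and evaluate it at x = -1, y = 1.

(-7, -4)

∂f/∂x = -15*x^2 - 8*x*y
∂f/∂y = -4*x^2 + 12*y^2 - 12*y
∇f = (-15*x^2 - 8*x*y, -4*x^2 + 12*y^2 - 12*y)
At (-1, 1): (-7, -4).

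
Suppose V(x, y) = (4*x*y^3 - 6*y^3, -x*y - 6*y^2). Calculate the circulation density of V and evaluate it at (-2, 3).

375

∂V₂/∂x = -y
∂V₁/∂y = 12*x*y^2 - 18*y^2
Scalar curl = -12*x*y^2 + 18*y^2 - y
At (-2, 3): 375.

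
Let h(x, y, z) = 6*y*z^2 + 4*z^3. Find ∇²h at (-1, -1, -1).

∂²h/∂x² = 0
∂²h/∂y² = 0
∂²h/∂z² = 12*(y + 2*z)
∇²h = 12*y + 24*z
At (-1, -1, -1): -36.

-36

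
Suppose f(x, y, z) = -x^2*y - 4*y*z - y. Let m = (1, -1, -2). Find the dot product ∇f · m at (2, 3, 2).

25

∂f/∂x = -2*x*y
∂f/∂y = -x^2 - 4*z - 1
∂f/∂z = -4*y
∇f at (2, 3, 2) = (-12, -13, -12)
∇f · m = (-12)(1) + (-13)(-1) + (-12)(-2) = 25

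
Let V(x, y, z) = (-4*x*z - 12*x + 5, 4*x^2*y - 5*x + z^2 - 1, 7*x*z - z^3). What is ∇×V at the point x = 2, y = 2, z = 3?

(-6, -29, 27)

(∇×V)₁ = ∂V₃/∂y − ∂V₂/∂z = -2*z
(∇×V)₂ = ∂V₁/∂z − ∂V₃/∂x = -4*x - 7*z
(∇×V)₃ = ∂V₂/∂x − ∂V₁/∂y = 8*x*y - 5
∇×V = (-2*z, -4*x - 7*z, 8*x*y - 5)
At (2, 2, 3): (-6, -29, 27).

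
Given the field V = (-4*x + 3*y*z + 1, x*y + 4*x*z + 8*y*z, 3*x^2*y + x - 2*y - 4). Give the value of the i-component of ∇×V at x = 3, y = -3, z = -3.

(∇×V)_1 = ∂V₃/∂y − ∂V₂/∂z
= 3*x^2 - 2 − (4*x + 8*y)
= 3*x^2 - 4*x - 8*y - 2
At (3, -3, -3): 37.

37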